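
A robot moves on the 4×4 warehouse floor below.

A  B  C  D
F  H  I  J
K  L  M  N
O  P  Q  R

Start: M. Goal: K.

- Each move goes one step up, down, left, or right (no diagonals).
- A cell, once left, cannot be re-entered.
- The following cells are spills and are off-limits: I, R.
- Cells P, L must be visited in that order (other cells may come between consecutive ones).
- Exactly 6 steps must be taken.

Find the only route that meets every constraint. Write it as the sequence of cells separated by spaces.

M Q P L H F K

The waypoints must appear in the order P, L, with no cell reused.
Route from M: down to Q, left to P, 2× up (reaching H), left to F, down to K — 6 moves in all.
Check: order respected (P at step 2, L at step 3); 6 moves as required.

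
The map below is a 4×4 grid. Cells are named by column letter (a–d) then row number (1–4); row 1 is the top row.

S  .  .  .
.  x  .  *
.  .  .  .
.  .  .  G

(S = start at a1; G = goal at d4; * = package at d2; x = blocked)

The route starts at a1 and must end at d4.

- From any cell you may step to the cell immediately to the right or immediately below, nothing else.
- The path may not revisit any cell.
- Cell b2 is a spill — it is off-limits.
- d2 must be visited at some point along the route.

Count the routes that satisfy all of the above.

A right/down-only route from a1 to d4 makes exactly 3 down-moves and 3 right-moves in some order.
With no other constraints that would be C(6,3) = 20 routes.
Split at d2 and multiply the segment counts (each segment already excludes blocked cells): a1→d2: 2; d2→d4: 1; product = 2.
That gives 2 routes.

2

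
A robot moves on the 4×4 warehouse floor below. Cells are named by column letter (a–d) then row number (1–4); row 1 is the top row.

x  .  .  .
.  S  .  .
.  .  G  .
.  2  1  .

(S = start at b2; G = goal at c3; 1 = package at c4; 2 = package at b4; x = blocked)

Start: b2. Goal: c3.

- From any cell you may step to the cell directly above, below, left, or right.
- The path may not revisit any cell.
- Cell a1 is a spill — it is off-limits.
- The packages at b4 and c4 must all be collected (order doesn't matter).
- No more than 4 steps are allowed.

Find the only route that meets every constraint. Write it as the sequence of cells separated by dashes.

The 4-move cap with required stops at b4, c4 leaves no slack for detours.
Route from b2: down 2 to b4, right 1 to c4, up 1 to c3 — 4 moves in all.
Check: all required cells visited; 4 ≤ 4 moves.

b2 - b3 - b4 - c4 - c3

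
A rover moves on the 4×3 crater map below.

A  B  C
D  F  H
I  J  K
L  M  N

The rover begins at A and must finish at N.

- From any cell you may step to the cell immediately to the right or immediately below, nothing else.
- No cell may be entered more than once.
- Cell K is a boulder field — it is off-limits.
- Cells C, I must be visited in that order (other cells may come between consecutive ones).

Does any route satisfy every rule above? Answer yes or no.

I lies to the left of C, so going from C to I would need a leftward move — but moves only go right/down, so C cannot be visited before I.

no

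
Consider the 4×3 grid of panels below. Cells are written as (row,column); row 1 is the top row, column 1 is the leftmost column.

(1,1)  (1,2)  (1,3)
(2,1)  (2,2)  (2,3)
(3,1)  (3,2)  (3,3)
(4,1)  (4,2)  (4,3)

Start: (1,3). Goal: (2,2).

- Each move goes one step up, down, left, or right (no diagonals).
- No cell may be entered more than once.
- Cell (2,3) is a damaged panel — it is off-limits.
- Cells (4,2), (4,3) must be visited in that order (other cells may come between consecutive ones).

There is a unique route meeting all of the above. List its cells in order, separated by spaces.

The waypoints must appear in the order (4,2), (4,3), with no cell reused.
Route from (1,3): left 2 to (1,1), down 3 to (4,1), right 2 to (4,3), up 1 to (3,3), left 1 to (3,2), up 1 to (2,2) — 10 moves in all.
Check: order respected ((4,2) at step 6, (4,3) at step 7).

(1,3) (1,2) (1,1) (2,1) (3,1) (4,1) (4,2) (4,3) (3,3) (3,2) (2,2)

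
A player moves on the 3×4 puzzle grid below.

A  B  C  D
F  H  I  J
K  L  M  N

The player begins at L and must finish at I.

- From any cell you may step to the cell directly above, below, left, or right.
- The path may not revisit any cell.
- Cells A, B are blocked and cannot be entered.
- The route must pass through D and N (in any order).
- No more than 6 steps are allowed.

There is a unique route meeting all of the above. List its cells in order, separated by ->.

The budget equals the shortest possible length, so every move has to be on a shortest route through the required cells.
Route from L: right 2 to N, up 2 to D, left 1 to C, down 1 to I — 6 moves in all.
Check: all required cells visited; 6 ≤ 6 moves.

L -> M -> N -> J -> D -> C -> I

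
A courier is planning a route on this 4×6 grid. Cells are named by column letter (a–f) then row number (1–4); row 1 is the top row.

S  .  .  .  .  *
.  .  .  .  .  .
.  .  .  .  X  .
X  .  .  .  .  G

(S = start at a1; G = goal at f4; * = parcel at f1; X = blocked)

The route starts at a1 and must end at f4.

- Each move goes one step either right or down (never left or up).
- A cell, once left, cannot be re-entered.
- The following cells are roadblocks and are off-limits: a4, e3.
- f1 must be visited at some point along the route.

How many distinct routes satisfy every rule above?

A right/down-only route from a1 to f4 makes exactly 3 down-moves and 5 right-moves in some order.
With no other constraints that would be C(8,3) = 56 routes.
Split at f1 and multiply the segment counts (each segment already excludes blocked cells): a1→f1: 1; f1→f4: 1; product = 1.
That gives 1 route.

1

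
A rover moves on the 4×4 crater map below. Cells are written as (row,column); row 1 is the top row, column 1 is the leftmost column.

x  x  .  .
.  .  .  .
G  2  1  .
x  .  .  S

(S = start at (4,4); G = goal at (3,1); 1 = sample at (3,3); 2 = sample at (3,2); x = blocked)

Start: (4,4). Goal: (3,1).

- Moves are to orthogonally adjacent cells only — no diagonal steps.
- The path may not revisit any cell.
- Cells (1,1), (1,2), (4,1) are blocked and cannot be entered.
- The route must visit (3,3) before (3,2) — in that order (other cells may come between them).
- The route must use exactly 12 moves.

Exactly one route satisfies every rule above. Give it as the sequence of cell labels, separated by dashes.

The waypoints must appear in the order (3,3), (3,2), with no cell reused.
Route from (4,4): 3× up (reaching (1,4)), left to (1,3), 3× down (reaching (4,3)), left to (4,2), 2× up (reaching (2,2)), left to (2,1), down to (3,1) — 12 moves in all.
Check: order respected (1 at step 6, 2 at step 9); 12 moves as required.

(4,4) - (3,4) - (2,4) - (1,4) - (1,3) - (2,3) - (3,3) - (4,3) - (4,2) - (3,2) - (2,2) - (2,1) - (3,1)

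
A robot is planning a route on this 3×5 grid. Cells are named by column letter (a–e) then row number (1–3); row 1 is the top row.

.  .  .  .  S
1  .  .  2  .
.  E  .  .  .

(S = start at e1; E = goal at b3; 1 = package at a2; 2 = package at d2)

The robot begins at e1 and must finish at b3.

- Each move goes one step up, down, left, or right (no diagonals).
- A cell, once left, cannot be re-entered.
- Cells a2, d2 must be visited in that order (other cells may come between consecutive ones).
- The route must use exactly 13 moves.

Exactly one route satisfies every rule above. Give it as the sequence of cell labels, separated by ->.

e1 -> d1 -> c1 -> b1 -> a1 -> a2 -> b2 -> c2 -> d2 -> e2 -> e3 -> d3 -> c3 -> b3

The waypoints must appear in the order a2, d2, with no cell reused.
Route from e1: 4× left (reaching a1), down to a2, 4× right (reaching e2), down to e3, 3× left (reaching b3) — 13 moves in all.
Check: order respected (1 at step 5, 2 at step 8); 13 moves as required.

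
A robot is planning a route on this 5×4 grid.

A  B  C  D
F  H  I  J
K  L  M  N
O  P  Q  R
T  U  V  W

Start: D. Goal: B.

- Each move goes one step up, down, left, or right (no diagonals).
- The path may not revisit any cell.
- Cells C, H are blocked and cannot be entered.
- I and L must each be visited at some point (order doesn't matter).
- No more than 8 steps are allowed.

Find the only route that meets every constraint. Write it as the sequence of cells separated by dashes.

The 8-move cap with required stops at I, L leaves no slack for detours.
Route from D: down to J, left to I, down to M, 2× left (reaching K), 2× up (reaching A), right to B — 8 moves in all.
Check: all required cells visited; 8 ≤ 8 moves.

D - J - I - M - L - K - F - A - B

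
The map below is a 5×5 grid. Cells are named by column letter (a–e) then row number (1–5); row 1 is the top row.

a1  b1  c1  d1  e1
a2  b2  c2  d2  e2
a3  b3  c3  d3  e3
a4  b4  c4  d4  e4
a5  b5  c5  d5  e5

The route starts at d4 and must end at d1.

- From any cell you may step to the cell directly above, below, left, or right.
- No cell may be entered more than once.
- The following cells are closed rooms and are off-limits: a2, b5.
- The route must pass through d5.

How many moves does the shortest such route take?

7

Any route passes through d5 somewhere between d4 and d1. Summing Manhattan distances along the two legs (d4 → d5 → d1) gives a lower bound of 1 + 4 = 5 moves.
The shortest route satisfying every rule uses 7 moves: d4 → d5 → c5 → c4 → c3 → c2 → c1 → d1.
The bound of 5 isn't tight here; checking systematically, no route of length 5 through 6 satisfies every constraint, so 7 is the minimum.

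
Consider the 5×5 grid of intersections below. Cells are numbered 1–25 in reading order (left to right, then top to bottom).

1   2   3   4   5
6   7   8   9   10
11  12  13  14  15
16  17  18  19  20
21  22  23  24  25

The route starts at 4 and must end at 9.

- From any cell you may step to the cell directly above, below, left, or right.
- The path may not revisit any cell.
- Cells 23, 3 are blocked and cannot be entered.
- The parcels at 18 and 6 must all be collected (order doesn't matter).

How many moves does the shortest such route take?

13

Any route passes through 18 and 6 in some order between 4 and 9. Summing Manhattan distances along each leg and taking the cheapest ordering (4 → 6 → 18 → 9) gives a lower bound of 4 + 4 + 3 = 11 moves.
The shortest route satisfying every rule uses 13 moves: 4 → 5 → 10 → 15 → 20 → 19 → 18 → 13 → 12 → 11 → 6 → 7 → 8 → 9.
The no-revisit rule (legs can't share cells) pushes the minimum above the 11-move bound; an exhaustive check rules out every length from 11 to 12, leaving 13 as the minimum.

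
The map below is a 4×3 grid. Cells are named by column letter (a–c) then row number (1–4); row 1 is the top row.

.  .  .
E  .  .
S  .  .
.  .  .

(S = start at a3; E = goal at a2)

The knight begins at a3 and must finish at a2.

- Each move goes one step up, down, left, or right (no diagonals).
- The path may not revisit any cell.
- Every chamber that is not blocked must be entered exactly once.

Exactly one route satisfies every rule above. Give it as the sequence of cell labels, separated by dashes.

Need to visit all 12 open cells exactly once, starting at a3 and ending at a2.
Cell a4 has only two open neighbours (a3 and b4), so the path must pass straight through it: one of those is the cell it's entered from and the other is where it exits.
Route from a3: down 1 to a4, right 2 to c4, up 1 to c3, left 1 to b3, up 1 to b2, right 1 to c2, up 1 to c1, left 2 to a1, down 1 to a2 — 11 moves in all.
Check: all 12 open cells covered.

a3 - a4 - b4 - c4 - c3 - b3 - b2 - c2 - c1 - b1 - a1 - a2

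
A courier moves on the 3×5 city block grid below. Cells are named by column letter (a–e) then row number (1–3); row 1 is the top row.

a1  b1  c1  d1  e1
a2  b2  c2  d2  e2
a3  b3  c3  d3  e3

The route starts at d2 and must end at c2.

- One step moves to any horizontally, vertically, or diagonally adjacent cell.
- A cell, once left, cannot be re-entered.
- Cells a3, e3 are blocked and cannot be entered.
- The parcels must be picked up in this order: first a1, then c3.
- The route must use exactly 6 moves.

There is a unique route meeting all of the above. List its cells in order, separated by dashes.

d2 - c1 - b1 - a1 - b2 - c3 - c2

The waypoints must appear in the order a1, c3, with no cell reused.
Route from d2: up-left to c1, 2× left (reaching a1), 2× down-right (reaching c3), up to c2 — 6 moves in all.
Check: order respected (a1 at step 3, c3 at step 5); 6 moves as required.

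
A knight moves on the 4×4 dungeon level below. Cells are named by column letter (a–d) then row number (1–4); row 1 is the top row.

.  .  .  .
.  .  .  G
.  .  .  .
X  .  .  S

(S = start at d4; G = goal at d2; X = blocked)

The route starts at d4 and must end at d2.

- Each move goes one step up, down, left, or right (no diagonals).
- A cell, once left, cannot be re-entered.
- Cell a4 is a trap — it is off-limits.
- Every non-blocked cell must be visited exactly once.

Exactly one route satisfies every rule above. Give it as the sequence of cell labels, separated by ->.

Need to visit all 15 open cells exactly once, starting at d4 and ending at d2.
Route from d4: up 1 to d3, left 1 to c3, down 1 to c4, left 1 to b4, up 1 to b3, left 1 to a3, up 2 to a1, right 1 to b1, down 1 to b2, right 1 to c2, up 1 to c1, right 1 to d1, down 1 to d2 — 14 moves in all.
Check: all 15 open cells covered.

d4 -> d3 -> c3 -> c4 -> b4 -> b3 -> a3 -> a2 -> a1 -> b1 -> b2 -> c2 -> c1 -> d1 -> d2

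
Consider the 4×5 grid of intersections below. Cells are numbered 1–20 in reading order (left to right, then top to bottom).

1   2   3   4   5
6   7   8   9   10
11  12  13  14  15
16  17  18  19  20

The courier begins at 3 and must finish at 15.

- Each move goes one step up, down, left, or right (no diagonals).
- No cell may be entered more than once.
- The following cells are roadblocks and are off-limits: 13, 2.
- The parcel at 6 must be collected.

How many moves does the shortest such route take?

Any route passes through 6 somewhere between 3 and 15. Summing Manhattan distances along the two legs (3 → 6 → 15) gives a lower bound of 3 + 5 = 8 moves.
The shortest route satisfying every rule uses 10 moves: 3 → 8 → 7 → 6 → 11 → 16 → 17 → 18 → 19 → 14 → 15.
The no-revisit rule (legs can't share cells) pushes the minimum above the 8-move bound; an exhaustive check rules out every length from 8 to 9, leaving 10 as the minimum.

10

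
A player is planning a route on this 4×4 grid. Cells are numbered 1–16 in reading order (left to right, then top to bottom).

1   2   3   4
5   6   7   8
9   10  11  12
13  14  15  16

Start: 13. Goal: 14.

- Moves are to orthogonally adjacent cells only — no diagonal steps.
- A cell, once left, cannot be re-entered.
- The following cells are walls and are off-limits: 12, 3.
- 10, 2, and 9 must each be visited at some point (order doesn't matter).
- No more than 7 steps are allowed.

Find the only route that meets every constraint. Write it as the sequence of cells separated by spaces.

The budget equals the shortest possible length, so every move has to be on a shortest route through the required cells.
Route from 13: up 3 to 1, right 1 to 2, down 3 to 14 — 7 moves in all.
Check: all required cells visited; 7 ≤ 7 moves.

13 9 5 1 2 6 10 14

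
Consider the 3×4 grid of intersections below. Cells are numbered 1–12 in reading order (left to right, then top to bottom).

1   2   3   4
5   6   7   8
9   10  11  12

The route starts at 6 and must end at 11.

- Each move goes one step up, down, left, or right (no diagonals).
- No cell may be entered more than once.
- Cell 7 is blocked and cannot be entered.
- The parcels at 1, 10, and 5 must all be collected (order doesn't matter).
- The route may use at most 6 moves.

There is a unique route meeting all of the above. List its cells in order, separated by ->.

The 6-move cap with required stops at 1, 10, 5 leaves no slack for detours.
Route from 6: up to 2, left to 1, 2× down (reaching 9), 2× right (reaching 11) — 6 moves in all.
Check: all required cells visited; 6 ≤ 6 moves.

6 -> 2 -> 1 -> 5 -> 9 -> 10 -> 11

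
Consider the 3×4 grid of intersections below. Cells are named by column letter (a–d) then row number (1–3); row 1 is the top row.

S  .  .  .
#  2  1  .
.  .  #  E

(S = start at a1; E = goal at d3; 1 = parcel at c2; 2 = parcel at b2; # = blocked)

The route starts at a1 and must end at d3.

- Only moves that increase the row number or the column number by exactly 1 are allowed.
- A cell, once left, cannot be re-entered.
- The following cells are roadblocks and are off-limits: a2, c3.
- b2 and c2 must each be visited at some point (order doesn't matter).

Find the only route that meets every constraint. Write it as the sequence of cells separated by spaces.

a1 b1 b2 c2 d2 d3

Moves only go right or down, so the column and row indices never decrease.
Route from a1: right to b1, down to b2, 2× right (reaching d2), down to d3 — 5 moves in all.
Check: all required cells visited.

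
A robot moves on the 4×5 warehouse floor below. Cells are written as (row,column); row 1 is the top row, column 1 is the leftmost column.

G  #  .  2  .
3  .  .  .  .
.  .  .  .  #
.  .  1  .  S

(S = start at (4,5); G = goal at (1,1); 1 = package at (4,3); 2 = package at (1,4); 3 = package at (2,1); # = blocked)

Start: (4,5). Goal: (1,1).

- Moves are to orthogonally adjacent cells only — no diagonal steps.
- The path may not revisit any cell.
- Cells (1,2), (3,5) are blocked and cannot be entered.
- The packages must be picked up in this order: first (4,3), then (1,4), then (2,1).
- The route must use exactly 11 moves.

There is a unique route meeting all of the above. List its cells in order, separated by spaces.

The waypoints must appear in the order (4,3), (1,4), (2,1), with no cell reused.
Route from (4,5): 2× left (reaching (4,3)), up to (3,3), right to (3,4), 2× up (reaching (1,4)), left to (1,3), down to (2,3), 2× left (reaching (2,1)), up to (1,1) — 11 moves in all.
Check: order respected (1 at step 2, 2 at step 6, 3 at step 10); 11 moves as required.

(4,5) (4,4) (4,3) (3,3) (3,4) (2,4) (1,4) (1,3) (2,3) (2,2) (2,1) (1,1)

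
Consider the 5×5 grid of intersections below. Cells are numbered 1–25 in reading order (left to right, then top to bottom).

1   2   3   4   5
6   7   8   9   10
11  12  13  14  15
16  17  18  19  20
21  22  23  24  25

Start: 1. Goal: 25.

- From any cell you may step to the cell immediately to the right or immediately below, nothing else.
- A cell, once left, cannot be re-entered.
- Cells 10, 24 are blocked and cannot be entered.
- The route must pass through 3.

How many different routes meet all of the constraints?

7

A right/down-only route from 1 to 25 makes exactly 4 down-moves and 4 right-moves in some order.
With no other constraints that would be C(8,4) = 70 routes.
Split at 3 and multiply the segment counts (each segment already excludes blocked cells): 1→3: 1; 3→25: 7; product = 7.
That gives 7 routes.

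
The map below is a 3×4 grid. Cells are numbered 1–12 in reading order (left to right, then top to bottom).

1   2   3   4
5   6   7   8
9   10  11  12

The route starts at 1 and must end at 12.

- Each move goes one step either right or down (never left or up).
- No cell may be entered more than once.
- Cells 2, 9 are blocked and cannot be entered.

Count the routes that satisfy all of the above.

3

A right/down-only route from 1 to 12 makes exactly 2 down-moves and 3 right-moves in some order.
With no other constraints that would be C(5,2) = 10 routes.
Subtract routes through each blocked cell (inclusion–exclusion for overlaps): − through 2: 6 − through 9: 1 → 3.
That gives 3 routes.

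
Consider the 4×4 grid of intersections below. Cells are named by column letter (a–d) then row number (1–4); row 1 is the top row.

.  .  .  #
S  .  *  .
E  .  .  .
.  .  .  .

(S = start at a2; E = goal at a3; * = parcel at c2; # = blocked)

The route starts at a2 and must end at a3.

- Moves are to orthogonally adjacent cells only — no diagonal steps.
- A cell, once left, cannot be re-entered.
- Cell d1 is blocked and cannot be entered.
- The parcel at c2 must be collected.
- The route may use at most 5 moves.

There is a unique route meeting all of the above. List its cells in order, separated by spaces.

The budget equals the shortest possible length, so every move has to be on a shortest route through the required cells.
Route from a2: right 2 to c2, down 1 to c3, left 2 to a3 — 5 moves in all.
Check: all required cells visited; 5 ≤ 5 moves.

a2 b2 c2 c3 b3 a3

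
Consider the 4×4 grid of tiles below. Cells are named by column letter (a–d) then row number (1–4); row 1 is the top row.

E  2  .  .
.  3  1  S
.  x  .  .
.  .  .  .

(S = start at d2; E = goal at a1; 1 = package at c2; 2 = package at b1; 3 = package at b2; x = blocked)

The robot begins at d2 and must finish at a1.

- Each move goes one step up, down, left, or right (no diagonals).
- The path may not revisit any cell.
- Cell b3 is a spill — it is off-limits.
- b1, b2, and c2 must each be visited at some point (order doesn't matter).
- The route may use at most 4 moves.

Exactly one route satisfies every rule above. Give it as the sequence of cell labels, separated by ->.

The budget equals the shortest possible length, so every move has to be on a shortest route through the required cells.
Route from d2: 2× left (reaching b2), up to b1, left to a1 — 4 moves in all.
Check: all required cells visited; 4 ≤ 4 moves.

d2 -> c2 -> b2 -> b1 -> a1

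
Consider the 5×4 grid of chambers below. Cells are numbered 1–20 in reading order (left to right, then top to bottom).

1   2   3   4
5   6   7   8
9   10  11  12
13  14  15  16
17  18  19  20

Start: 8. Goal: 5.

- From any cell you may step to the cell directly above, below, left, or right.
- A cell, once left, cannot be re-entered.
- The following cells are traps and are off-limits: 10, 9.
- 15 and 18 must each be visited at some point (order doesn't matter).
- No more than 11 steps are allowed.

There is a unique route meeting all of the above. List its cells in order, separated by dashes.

8 - 12 - 16 - 20 - 19 - 18 - 14 - 15 - 11 - 7 - 6 - 5

The 11-move cap with required stops at 15, 18 leaves no slack for detours.
Route from 8: 3× down (reaching 20), 2× left (reaching 18), up to 14, right to 15, 2× up (reaching 7), 2× left (reaching 5) — 11 moves in all.
Check: all required cells visited; 11 ≤ 11 moves.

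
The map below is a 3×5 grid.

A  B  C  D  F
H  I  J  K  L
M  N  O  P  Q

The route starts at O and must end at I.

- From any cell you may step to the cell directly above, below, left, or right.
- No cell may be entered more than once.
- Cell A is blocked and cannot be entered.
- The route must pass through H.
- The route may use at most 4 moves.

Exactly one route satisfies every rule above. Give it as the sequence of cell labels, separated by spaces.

The 4-move cap with required stops at H leaves no slack for detours.
Route from O: 2× left (reaching M), up to H, right to I — 4 moves in all.
Check: all required cells visited; 4 ≤ 4 moves.

O N M H I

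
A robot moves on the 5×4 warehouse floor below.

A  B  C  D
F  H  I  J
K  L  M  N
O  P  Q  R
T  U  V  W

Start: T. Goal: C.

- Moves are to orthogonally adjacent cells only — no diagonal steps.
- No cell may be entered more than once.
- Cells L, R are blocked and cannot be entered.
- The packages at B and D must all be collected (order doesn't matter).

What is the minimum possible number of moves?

10

Any route passes through B and D in some order between T and C. Summing Manhattan distances along each leg and taking the cheapest ordering (T → B → D → C) gives a lower bound of 5 + 2 + 1 = 8 moves.
The shortest route satisfying every rule uses 10 moves: T → O → K → F → A → B → H → I → J → D → C.
The bound of 8 isn't tight here; checking systematically, no route of length 8 through 9 satisfies every constraint, so 10 is the minimum.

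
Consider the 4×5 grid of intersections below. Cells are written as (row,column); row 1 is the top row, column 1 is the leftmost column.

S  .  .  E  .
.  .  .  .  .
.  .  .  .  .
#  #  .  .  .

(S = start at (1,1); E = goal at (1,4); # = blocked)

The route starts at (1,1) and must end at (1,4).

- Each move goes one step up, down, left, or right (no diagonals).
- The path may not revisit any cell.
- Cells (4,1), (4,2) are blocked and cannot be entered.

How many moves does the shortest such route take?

The Manhattan distance from (1,1) to (1,4) is |1−1| + |1−4| = 3, so at least 3 moves are needed.
A route of 3 moves achieves this: (1,1) → (1,2) → (1,3) → (1,4).
Since 3 matches the lower bound, it is optimal.

3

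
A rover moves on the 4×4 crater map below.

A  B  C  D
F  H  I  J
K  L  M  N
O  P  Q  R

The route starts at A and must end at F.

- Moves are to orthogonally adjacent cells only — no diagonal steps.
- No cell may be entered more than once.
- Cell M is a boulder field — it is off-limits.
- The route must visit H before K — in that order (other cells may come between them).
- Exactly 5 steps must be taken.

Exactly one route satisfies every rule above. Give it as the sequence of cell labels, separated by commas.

A, B, H, L, K, F

The waypoints must appear in the order H, K, with no cell reused.
Route from A: right to B, 2× down (reaching L), left to K, up to F — 5 moves in all.
Check: order respected (H at step 2, K at step 4); 5 moves as required.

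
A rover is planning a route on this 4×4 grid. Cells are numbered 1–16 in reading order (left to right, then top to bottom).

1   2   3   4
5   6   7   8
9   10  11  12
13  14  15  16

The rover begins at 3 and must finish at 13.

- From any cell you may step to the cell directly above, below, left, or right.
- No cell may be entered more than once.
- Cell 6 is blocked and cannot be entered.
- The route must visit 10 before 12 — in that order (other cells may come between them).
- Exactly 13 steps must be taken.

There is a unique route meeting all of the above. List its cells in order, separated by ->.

The waypoints must appear in the order 10, 12, with no cell reused.
Route from 3: 2× left (reaching 1), 2× down (reaching 9), 2× right (reaching 11), up to 7, right to 8, 2× down (reaching 16), 3× left (reaching 13) — 13 moves in all.
Check: order respected (10 at step 5, 12 at step 9); 13 moves as required.

3 -> 2 -> 1 -> 5 -> 9 -> 10 -> 11 -> 7 -> 8 -> 12 -> 16 -> 15 -> 14 -> 13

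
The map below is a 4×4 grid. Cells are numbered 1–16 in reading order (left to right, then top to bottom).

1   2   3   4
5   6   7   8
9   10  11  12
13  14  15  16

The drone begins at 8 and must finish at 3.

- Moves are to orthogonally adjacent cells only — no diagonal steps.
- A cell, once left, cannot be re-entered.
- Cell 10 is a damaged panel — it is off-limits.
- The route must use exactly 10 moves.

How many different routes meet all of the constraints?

Need simple routes of exactly 10 moves from 8 to 3 (Manhattan distance 2, so 4 moves are spent on a detour and 4 undoing it).
Branch systematically from the start, pruning whenever the remaining move budget drops below the Manhattan distance to 3 or differs from it in parity. Grouping the completions by first move — via 12: 7; via 7: 2 (no valid completion starts via 4) — and summing: 7 + 2 = 9.
That gives 9 routes.

9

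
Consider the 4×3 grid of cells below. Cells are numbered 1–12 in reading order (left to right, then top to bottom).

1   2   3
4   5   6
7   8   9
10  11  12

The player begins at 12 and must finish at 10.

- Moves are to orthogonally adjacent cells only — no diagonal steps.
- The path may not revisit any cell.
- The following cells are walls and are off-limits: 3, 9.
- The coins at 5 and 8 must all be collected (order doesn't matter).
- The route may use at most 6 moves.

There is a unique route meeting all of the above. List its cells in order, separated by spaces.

The budget equals the shortest possible length, so every move has to be on a shortest route through the required cells.
Route from 12: left to 11, 2× up (reaching 5), left to 4, 2× down (reaching 10) — 6 moves in all.
Check: all required cells visited; 6 ≤ 6 moves.

12 11 8 5 4 7 10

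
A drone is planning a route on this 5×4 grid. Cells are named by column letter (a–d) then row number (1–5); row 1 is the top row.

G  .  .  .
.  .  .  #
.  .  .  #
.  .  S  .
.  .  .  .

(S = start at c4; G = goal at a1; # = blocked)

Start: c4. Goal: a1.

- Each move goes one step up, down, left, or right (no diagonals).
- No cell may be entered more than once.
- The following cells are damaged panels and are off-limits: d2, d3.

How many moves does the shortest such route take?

The Manhattan distance from c4 to a1 is |4−1| + |3−1| = 5, so at least 5 moves are needed.
A route of 5 moves achieves this: c4 → c3 → c2 → c1 → b1 → a1.
Since 5 matches the lower bound, it is optimal.

5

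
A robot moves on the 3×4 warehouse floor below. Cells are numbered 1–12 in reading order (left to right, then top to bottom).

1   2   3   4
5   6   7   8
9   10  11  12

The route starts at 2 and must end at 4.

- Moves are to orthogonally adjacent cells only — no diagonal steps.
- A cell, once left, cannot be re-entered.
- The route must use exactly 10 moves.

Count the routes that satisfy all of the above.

Need simple routes of exactly 10 moves from 2 to 4 (Manhattan distance 2, so 4 moves are spent on a detour and 4 undoing it).
Enumerating: 2 6 5 9 10 11 12 8 7 3 4 | 2 1 5 9 10 6 7 11 12 8 4 | 2 1 5 9 10 11 12 8 7 3 4 | 2 1 5 6 10 11 12 8 7 3 4 | 2 3 7 6 5 9 10 11 12 8 4.
That gives 5 routes.

5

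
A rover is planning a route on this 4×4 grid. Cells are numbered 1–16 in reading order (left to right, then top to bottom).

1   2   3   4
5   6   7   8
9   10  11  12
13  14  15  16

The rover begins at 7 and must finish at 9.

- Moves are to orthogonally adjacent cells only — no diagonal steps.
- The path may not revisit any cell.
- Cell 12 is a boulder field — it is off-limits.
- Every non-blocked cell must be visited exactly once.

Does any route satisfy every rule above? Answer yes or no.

no

Cell 16 has only one open neighbour but is neither the start nor the goal, so a Hamiltonian route would have to both enter and leave it through the same neighbour — impossible without revisiting.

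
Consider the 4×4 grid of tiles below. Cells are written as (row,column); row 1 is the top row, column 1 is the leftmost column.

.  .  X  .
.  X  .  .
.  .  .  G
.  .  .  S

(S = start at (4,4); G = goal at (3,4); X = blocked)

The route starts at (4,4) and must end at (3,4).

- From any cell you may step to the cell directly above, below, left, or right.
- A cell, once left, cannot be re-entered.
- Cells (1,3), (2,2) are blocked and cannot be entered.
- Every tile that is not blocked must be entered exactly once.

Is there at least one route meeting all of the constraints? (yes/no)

no

Cell (1,2) has only one open neighbour but is neither the start nor the goal, so a Hamiltonian route would have to both enter and leave it through the same neighbour — impossible without revisiting.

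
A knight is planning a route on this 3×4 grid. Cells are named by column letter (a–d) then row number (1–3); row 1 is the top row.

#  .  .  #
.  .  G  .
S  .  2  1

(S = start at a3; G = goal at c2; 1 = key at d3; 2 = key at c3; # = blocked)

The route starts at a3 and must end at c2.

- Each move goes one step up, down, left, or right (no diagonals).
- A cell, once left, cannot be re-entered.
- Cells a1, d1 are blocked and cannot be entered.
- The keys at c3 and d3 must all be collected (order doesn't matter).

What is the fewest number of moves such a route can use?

5

Any route passes through c3 and d3 in some order between a3 and c2. Summing Manhattan distances along each leg and taking the cheapest ordering (a3 → d3 → c3 → c2) gives a lower bound of 3 + 1 + 1 = 5 moves.
A route of 5 moves achieves this: a3 → b3 → c3 → d3 → d2 → c2.
Since 5 matches the lower bound, it is optimal.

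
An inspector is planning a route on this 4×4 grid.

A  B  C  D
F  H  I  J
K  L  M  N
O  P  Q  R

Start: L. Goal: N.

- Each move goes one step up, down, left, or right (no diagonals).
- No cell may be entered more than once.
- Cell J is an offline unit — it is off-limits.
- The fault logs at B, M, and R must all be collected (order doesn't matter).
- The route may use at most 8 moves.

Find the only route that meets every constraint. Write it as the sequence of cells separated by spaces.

L H B C I M Q R N

The budget equals the shortest possible length, so every move has to be on a shortest route through the required cells.
Route from L: up 2 to B, right 1 to C, down 3 to Q, right 1 to R, up 1 to N — 8 moves in all.
Check: all required cells visited; 8 ≤ 8 moves.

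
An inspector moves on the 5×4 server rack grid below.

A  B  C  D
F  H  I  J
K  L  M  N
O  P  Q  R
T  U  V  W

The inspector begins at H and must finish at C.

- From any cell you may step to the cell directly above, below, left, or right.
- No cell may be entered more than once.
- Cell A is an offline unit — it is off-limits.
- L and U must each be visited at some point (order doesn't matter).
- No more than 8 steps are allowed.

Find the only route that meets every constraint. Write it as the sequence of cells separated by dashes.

Any route must reach L and U and still end at C within 8 moves, so the order of the required stops is forced.
Route from H: 3× down (reaching U), right to V, 4× up (reaching C) — 8 moves in all.
Check: all required cells visited; 8 ≤ 8 moves.

H - L - P - U - V - Q - M - I - C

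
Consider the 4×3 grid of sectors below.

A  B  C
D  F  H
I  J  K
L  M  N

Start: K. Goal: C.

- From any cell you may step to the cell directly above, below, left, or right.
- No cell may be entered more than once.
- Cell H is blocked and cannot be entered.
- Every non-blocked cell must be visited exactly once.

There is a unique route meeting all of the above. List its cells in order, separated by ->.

Need to visit all 11 open cells exactly once, starting at K and ending at C.
Cell L has only two open neighbours (I and M), so the path must pass straight through it: one of those is the cell it's entered from and the other is where it exits.
Route from K: down 1 to N, left 2 to L, up 1 to I, right 1 to J, up 1 to F, left 1 to D, up 1 to A, right 2 to C — 10 moves in all.
Check: all 11 open cells covered.

K -> N -> M -> L -> I -> J -> F -> D -> A -> B -> C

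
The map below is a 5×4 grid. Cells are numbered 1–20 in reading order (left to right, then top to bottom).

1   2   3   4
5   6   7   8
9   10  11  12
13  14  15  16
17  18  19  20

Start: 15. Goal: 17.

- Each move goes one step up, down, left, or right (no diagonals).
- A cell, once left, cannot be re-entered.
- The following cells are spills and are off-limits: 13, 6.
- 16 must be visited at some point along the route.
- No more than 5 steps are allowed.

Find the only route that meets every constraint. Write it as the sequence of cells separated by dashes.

Any route must reach 16 and still end at 17 within 5 moves, so the order of the required stops is forced.
Route from 15: right to 16, down to 20, 3× left (reaching 17) — 5 moves in all.
Check: all required cells visited; 5 ≤ 5 moves.

15 - 16 - 20 - 19 - 18 - 17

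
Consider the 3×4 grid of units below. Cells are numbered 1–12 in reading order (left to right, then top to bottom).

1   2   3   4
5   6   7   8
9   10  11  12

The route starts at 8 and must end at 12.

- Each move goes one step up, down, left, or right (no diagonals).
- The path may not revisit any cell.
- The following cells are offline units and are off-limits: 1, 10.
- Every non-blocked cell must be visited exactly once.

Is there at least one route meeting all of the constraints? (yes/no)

Cell 9 has only one open neighbour but is neither the start nor the goal, so a Hamiltonian route would have to both enter and leave it through the same neighbour — impossible without revisiting.

no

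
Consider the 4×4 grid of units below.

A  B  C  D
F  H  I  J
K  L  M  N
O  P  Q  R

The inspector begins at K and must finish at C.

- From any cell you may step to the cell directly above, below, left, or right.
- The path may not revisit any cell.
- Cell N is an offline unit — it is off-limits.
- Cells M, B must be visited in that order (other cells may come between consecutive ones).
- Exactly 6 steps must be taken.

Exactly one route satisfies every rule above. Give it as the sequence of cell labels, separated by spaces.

The waypoints must appear in the order M, B, with no cell reused.
Route from K: right 2 to M, up 1 to I, left 1 to H, up 1 to B, right 1 to C — 6 moves in all.
Check: order respected (M at step 2, B at step 5); 6 moves as required.

K L M I H B C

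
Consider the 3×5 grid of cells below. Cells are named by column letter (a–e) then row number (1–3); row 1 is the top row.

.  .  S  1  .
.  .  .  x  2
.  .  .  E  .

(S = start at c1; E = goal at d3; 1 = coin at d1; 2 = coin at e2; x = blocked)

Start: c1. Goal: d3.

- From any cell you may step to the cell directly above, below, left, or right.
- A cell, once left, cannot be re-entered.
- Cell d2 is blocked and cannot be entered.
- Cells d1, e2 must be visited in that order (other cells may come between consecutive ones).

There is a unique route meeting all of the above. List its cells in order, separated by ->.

The waypoints must appear in the order d1, e2, with no cell reused.
Route from c1: 2× right (reaching e1), 2× down (reaching e3), left to d3 — 5 moves in all.
Check: order respected (1 at step 1, 2 at step 3).

c1 -> d1 -> e1 -> e2 -> e3 -> d3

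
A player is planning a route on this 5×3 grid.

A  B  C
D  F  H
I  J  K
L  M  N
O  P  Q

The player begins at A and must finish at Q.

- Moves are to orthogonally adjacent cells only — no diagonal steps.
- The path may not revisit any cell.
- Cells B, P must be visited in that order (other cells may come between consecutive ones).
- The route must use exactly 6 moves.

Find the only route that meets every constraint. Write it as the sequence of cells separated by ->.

The waypoints must appear in the order B, P, with no cell reused.
Route from A: right to B, 4× down (reaching P), right to Q — 6 moves in all.
Check: order respected (B at step 1, P at step 5); 6 moves as required.

A -> B -> F -> J -> M -> P -> Q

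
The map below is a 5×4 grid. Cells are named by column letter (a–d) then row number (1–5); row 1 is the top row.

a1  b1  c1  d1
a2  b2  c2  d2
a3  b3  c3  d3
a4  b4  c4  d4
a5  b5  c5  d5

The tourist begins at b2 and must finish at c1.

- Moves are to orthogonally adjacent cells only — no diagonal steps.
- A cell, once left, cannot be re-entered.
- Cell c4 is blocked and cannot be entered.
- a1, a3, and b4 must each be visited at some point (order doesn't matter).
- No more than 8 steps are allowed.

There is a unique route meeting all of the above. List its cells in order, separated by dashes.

Any route must reach a1, a3, and b4 and still end at c1 within 8 moves, so the order of the required stops is forced.
Route from b2: 2× down (reaching b4), left to a4, 3× up (reaching a1), 2× right (reaching c1) — 8 moves in all.
Check: all required cells visited; 8 ≤ 8 moves.

b2 - b3 - b4 - a4 - a3 - a2 - a1 - b1 - c1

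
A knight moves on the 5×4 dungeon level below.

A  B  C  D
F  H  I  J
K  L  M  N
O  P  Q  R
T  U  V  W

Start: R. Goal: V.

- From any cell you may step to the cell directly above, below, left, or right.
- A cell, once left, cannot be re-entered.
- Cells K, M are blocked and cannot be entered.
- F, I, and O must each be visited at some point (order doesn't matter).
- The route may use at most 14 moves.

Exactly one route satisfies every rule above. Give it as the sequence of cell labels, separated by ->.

R -> N -> J -> I -> C -> B -> A -> F -> H -> L -> P -> O -> T -> U -> V

Any route must reach F, I, and O and still end at V within 14 moves, so the order of the required stops is forced.
Route from R: 2× up (reaching J), left to I, up to C, 2× left (reaching A), down to F, right to H, 2× down (reaching P), left to O, down to T, 2× right (reaching V) — 14 moves in all.
Check: all required cells visited; 14 ≤ 14 moves.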